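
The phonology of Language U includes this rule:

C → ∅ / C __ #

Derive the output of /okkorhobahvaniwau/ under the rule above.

No segment of /okkorhobahvaniwau/ meets the structural description of the rule, so the form surfaces unchanged.

okkorhobahvaniwau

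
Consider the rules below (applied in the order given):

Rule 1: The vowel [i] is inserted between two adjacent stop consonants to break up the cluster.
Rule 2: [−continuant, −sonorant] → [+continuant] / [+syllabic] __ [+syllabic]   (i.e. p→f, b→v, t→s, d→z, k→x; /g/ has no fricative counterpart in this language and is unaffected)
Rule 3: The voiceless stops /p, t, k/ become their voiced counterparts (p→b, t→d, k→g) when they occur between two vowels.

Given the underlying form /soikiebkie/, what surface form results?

Rule 1 (stop-cluster i-epenthesis): /b/ and /k/ form a stop–stop cluster, so [i] is inserted between them. /soikiebkie/ → soikiebikie.
Rule 2 (intervocalic spirantization): /k/ is a stop between vowels /i/ and /i/, so it spirantizes to the fricative [x]. /b/ is a stop between vowels /e/ and /i/, so it spirantizes to the fricative [v]. /k/ is a stop between vowels /i/ and /i/, so it spirantizes to the fricative [x]. /soikiebikie/ → soixievixie.
Rule 3 (intervocalic voicing): no segment meets the environment; /soixievixie/ is unchanged.

soixievixie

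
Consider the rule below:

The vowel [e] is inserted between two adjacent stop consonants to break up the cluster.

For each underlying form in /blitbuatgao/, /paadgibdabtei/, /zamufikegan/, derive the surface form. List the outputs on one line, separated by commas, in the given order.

/blitbuatgao/: /t/ and /b/ form a stop–stop cluster, so [e] is inserted between them. /t/ and /g/ form a stop–stop cluster, so [e] is inserted between them. → [blitebuategao].
/paadgibdabtei/: /d/ and /g/ form a stop–stop cluster, so [e] is inserted between them. /b/ and /d/ form a stop–stop cluster, so [e] is inserted between them. /b/ and /t/ form a stop–stop cluster, so [e] is inserted between them. → [paadegibedabetei].
/zamufikegan/: the rule's environment is not met; surfaces unchanged as [zamufikegan].

blitebuategao, paadegibedabetei, zamufikegan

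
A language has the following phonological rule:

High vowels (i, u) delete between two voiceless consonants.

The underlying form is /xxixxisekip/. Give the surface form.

/i/ is a high vowel flanked by voiceless consonants /x/ and /x/, so it deletes.
/i/ is a high vowel flanked by voiceless consonants /x/ and /s/, so it deletes.
/i/ is a high vowel flanked by voiceless consonants /k/ and /p/, so it deletes.
Surface form: [xxxxsekp].

xxxxsekp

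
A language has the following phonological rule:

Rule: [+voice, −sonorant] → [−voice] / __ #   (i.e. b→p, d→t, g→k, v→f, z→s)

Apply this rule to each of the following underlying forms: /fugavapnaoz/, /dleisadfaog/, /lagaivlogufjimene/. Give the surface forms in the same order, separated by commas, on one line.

fugavapnaos, dleisadfaok, lagaivlogufjimene

/fugavapnaoz/: /z/ is a voiced obstruent in word-final position, so it devoices to [s]. → [fugavapnaos].
/dleisadfaog/: /g/ is a voiced obstruent in word-final position, so it devoices to [k]. → [dleisadfaok].
/lagaivlogufjimene/: the rule's environment is not met; surfaces unchanged as [lagaivlogufjimene].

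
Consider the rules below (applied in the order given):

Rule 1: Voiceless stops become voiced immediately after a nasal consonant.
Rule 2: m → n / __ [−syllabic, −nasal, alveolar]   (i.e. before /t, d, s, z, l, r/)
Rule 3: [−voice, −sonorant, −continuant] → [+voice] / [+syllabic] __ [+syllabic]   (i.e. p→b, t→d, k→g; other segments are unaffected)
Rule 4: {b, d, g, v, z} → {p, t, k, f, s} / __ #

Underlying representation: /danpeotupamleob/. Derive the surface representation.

danbeodubanleop

Rule 1 (post-nasal voicing): /p/ is a voiceless stop immediately after the nasal /n/, so it voices to [b]. /danpeotupamleob/ → danbeotupamleob.
Rule 2 (nasal place assimilation): /m/ precedes the alveolar consonant /l/, so it assimilates in place to [n]. /danbeotupamleob/ → danbeotupanleob.
Rule 3 (intervocalic voicing): /t/ is a voiceless stop between vowels /o/ and /u/, so it voices to [d]. /p/ is a voiceless stop between vowels /u/ and /a/, so it voices to [b]. /danbeotupanleob/ → danbeodubanleob.
Rule 4 (final devoicing): /b/ is a voiced obstruent in word-final position, so it devoices to [p]. /danbeodubanleob/ → danbeodubanleop.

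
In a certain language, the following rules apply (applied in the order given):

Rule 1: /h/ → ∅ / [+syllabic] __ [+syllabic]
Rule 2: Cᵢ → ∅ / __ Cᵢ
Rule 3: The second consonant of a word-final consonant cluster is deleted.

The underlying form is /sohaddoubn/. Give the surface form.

Rule 1 (intervocalic h-deletion): /h/ occurs between vowels /o/ and /a/, so it deletes. /sohaddoubn/ → soaddoubn.
Rule 2 (degemination): /dd/ is a geminate; the first /d/ deletes. /soaddoubn/ → soadoubn.
Rule 3 (final cluster simplification): /n/ is the second consonant of a word-final cluster /bn/, so it deletes. /soadoubn/ → soadoub.

soadoub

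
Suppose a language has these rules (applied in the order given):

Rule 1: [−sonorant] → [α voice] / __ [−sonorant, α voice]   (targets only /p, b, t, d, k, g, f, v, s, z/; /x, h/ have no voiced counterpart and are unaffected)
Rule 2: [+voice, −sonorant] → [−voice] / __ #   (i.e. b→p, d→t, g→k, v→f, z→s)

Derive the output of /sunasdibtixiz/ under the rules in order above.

Rule 1 (regressive voicing assimilation): /s/ precedes the voiced obstruent /d/, so it voices to [z] by assimilation. /b/ precedes the voiceless obstruent /t/, so it devoices to [p] by assimilation. /sunasdibtixiz/ → sunazdiptixiz.
Rule 2 (final devoicing): /z/ is a voiced obstruent in word-final position, so it devoices to [s]. /sunazdiptixiz/ → sunazdiptixis.

sunazdiptixis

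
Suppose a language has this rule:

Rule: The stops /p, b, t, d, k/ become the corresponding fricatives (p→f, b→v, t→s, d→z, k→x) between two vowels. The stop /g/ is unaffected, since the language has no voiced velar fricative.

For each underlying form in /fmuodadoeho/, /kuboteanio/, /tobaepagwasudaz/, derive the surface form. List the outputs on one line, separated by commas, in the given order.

fmuozazoeho, kuvoseanio, tovaefagwasuzaz

/fmuodadoeho/: /d/ is a stop between vowels /o/ and /a/, so it spirantizes to the fricative [z]. /d/ is a stop between vowels /a/ and /o/, so it spirantizes to the fricative [z]. → [fmuozazoeho].
/kuboteanio/: /b/ is a stop between vowels /u/ and /o/, so it spirantizes to the fricative [v]. /t/ is a stop between vowels /o/ and /e/, so it spirantizes to the fricative [s]. → [kuvoseanio].
/tobaepagwasudaz/: /b/ is a stop between vowels /o/ and /a/, so it spirantizes to the fricative [v]. /p/ is a stop between vowels /e/ and /a/, so it spirantizes to the fricative [f]. /d/ is a stop between vowels /u/ and /a/, so it spirantizes to the fricative [z]. → [tovaefagwasuzaz].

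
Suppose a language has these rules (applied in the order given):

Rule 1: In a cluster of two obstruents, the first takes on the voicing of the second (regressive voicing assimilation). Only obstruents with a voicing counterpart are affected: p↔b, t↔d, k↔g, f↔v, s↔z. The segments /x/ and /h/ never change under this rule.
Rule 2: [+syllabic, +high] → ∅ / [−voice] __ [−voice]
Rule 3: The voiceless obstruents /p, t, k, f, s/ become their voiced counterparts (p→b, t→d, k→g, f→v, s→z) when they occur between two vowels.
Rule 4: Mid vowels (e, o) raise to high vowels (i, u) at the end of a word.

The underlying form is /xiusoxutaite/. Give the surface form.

Rule 1 (regressive voicing assimilation): no segment meets the environment; /xiusoxutaite/ is unchanged.
Rule 2 (high vowel syncope): /u/ is a high vowel flanked by voiceless consonants /x/ and /t/, so it deletes. /xiusoxutaite/ → xiusoxtaite.
Rule 3 (intervocalic voicing): /s/ is a voiceless obstruent between vowels /u/ and /o/, so it voices to [z]. /t/ is a voiceless obstruent between vowels /i/ and /e/, so it voices to [d]. /xiusoxtaite/ → xiuzoxtaide.
Rule 4 (final vowel raising): /e/ is a mid vowel in word-final position, so it raises to [i]. /xiuzoxtaide/ → xiuzoxtaidi.

xiuzoxtaidi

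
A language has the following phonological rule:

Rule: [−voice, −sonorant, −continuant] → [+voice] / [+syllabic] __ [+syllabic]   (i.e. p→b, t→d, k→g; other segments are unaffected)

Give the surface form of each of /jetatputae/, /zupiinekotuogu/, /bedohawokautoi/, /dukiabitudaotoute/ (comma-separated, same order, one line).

/jetatputae/: /t/ is a voiceless stop between vowels /e/ and /a/, so it voices to [d]. /t/ is a voiceless stop between vowels /u/ and /a/, so it voices to [d]. → [jedatpudae].
/zupiinekotuogu/: /p/ is a voiceless stop between vowels /u/ and /i/, so it voices to [b]. /k/ is a voiceless stop between vowels /e/ and /o/, so it voices to [g]. /t/ is a voiceless stop between vowels /o/ and /u/, so it voices to [d]. → [zubiinegoduogu].
/bedohawokautoi/: /k/ is a voiceless stop between vowels /o/ and /a/, so it voices to [g]. /t/ is a voiceless stop between vowels /u/ and /o/, so it voices to [d]. → [bedohawogaudoi].
/dukiabitudaotoute/: /k/ is a voiceless stop between vowels /u/ and /i/, so it voices to [g]. /t/ is a voiceless stop between vowels /i/ and /u/, so it voices to [d]. /t/ is a voiceless stop between vowels /o/ and /o/, so it voices to [d]. /t/ is a voiceless stop between vowels /u/ and /e/, so it voices to [d]. → [dugiabidudaodoude].

jedatpudae, zubiinegoduogu, bedohawogaudoi, dugiabidudaodoude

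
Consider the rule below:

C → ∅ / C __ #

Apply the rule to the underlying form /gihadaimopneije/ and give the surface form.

No segment of /gihadaimopneije/ meets the structural description of the rule, so the form surfaces unchanged.

gihadaimopneije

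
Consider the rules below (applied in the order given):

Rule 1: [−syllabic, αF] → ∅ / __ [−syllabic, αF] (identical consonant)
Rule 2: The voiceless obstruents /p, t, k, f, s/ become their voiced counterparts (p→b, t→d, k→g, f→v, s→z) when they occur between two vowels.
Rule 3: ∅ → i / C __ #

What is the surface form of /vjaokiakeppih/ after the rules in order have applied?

Rule 1 (degemination): /pp/ is a geminate; the first /p/ deletes. /vjaokiakeppih/ → vjaokiakepih.
Rule 2 (intervocalic voicing): /k/ is a voiceless obstruent between vowels /o/ and /i/, so it voices to [g]. /k/ is a voiceless obstruent between vowels /a/ and /e/, so it voices to [g]. /p/ is a voiceless obstruent between vowels /e/ and /i/, so it voices to [b]. /vjaokiakepih/ → vjaogiagebih.
Rule 3 (final i-epenthesis): the form ends in the consonant /h/, so [i] is inserted word-finally. /vjaogiagebih/ → vjaogiagebihi.

vjaogiagebihi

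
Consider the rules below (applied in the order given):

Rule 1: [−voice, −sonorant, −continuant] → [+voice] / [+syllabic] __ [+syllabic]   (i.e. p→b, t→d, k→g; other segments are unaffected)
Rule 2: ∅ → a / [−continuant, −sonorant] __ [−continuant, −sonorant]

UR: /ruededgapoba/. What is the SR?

ruededagaboba

Rule 1 (intervocalic voicing): /p/ is a voiceless stop between vowels /a/ and /o/, so it voices to [b]. /ruededgapoba/ → ruededgaboba.
Rule 2 (stop-cluster a-epenthesis): /d/ and /g/ form a stop–stop cluster, so [a] is inserted between them. /ruededgaboba/ → ruededagaboba.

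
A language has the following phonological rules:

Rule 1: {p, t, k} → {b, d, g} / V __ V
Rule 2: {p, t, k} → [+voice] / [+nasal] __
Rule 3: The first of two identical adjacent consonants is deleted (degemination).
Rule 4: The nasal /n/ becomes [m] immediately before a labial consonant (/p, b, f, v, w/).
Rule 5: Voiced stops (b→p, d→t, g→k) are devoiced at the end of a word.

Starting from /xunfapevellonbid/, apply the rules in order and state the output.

Rule 1 (intervocalic voicing): /p/ is a voiceless stop between vowels /a/ and /e/, so it voices to [b]. /xunfapevellonbid/ → xunfabevellonbid.
Rule 2 (post-nasal voicing): no segment meets the environment; /xunfabevellonbid/ is unchanged.
Rule 3 (degemination): /ll/ is a geminate; the first /l/ deletes. /xunfabevellonbid/ → xunfabevelonbid.
Rule 4 (nasal place assimilation): /n/ precedes the labial consonant /f/, so it assimilates in place to [m]. /n/ precedes the labial consonant /b/, so it assimilates in place to [m]. /xunfabevelonbid/ → xumfabevelombid.
Rule 5 (final devoicing): /d/ is a voiced stop in word-final position, so it devoices to [t]. /xumfabevelombid/ → xumfabevelombit.

xumfabevelombit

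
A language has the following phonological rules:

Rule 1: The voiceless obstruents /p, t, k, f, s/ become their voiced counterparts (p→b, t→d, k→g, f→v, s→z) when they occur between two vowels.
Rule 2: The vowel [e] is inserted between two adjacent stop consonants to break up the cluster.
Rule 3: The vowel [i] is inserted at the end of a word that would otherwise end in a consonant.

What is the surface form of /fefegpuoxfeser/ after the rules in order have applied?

Rule 1 (intervocalic voicing): /f/ is a voiceless obstruent between vowels /e/ and /e/, so it voices to [v]. /s/ is a voiceless obstruent between vowels /e/ and /e/, so it voices to [z]. /fefegpuoxfeser/ → fevegpuoxfezer.
Rule 2 (stop-cluster e-epenthesis): /g/ and /p/ form a stop–stop cluster, so [e] is inserted between them. /fevegpuoxfezer/ → fevegepuoxfezer.
Rule 3 (final i-epenthesis): the form ends in the consonant /r/, so [i] is inserted word-finally. /fevegepuoxfezer/ → fevegepuoxfezeri.

fevegepuoxfezeri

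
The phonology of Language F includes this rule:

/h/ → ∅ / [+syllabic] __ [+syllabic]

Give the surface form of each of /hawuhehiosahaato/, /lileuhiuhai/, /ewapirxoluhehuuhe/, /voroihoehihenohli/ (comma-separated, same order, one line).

/hawuhehiosahaato/: /h/ occurs between vowels /u/ and /e/, so it deletes. /h/ occurs between vowels /e/ and /i/, so it deletes. /h/ occurs between vowels /a/ and /a/, so it deletes. → [hawueiosaaato].
/lileuhiuhai/: /h/ occurs between vowels /u/ and /i/, so it deletes. /h/ occurs between vowels /u/ and /a/, so it deletes. → [lileuiuai].
/ewapirxoluhehuuhe/: /h/ occurs between vowels /u/ and /e/, so it deletes. /h/ occurs between vowels /e/ and /u/, so it deletes. /h/ occurs between vowels /u/ and /e/, so it deletes. → [ewapirxolueuue].
/voroihoehihenohli/: /h/ occurs between vowels /i/ and /o/, so it deletes. /h/ occurs between vowels /e/ and /i/, so it deletes. /h/ occurs between vowels /i/ and /e/, so it deletes. → [voroioeienohli].

hawueiosaaato, lileuiuai, ewapirxolueuue, voroioeienohli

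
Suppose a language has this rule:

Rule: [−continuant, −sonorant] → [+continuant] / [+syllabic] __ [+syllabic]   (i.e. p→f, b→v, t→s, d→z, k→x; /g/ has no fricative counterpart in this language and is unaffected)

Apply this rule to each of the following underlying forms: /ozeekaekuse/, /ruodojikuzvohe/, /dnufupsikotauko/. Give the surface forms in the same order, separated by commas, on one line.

/ozeekaekuse/: /k/ is a stop between vowels /e/ and /a/, so it spirantizes to the fricative [x]. /k/ is a stop between vowels /e/ and /u/, so it spirantizes to the fricative [x]. → [ozeexaexuse].
/ruodojikuzvohe/: /d/ is a stop between vowels /o/ and /o/, so it spirantizes to the fricative [z]. /k/ is a stop between vowels /i/ and /u/, so it spirantizes to the fricative [x]. → [ruozojixuzvohe].
/dnufupsikotauko/: /k/ is a stop between vowels /i/ and /o/, so it spirantizes to the fricative [x]. /t/ is a stop between vowels /o/ and /a/, so it spirantizes to the fricative [s]. /k/ is a stop between vowels /u/ and /o/, so it spirantizes to the fricative [x]. → [dnufupsixosauxo].

ozeexaexuse, ruozojixuzvohe, dnufupsixosauxo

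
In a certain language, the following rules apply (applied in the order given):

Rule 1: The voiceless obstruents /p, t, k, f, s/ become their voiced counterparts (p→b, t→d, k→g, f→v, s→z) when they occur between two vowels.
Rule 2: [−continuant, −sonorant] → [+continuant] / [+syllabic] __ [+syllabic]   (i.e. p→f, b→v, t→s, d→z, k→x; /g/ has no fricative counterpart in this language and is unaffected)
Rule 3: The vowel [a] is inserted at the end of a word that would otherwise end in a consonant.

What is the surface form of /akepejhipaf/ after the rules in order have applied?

Rule 1 (intervocalic voicing): /k/ is a voiceless obstruent between vowels /a/ and /e/, so it voices to [g]. /p/ is a voiceless obstruent between vowels /e/ and /e/, so it voices to [b]. /p/ is a voiceless obstruent between vowels /i/ and /a/, so it voices to [b]. /akepejhipaf/ → agebejhibaf.
Rule 2 (intervocalic spirantization): /b/ is a stop between vowels /e/ and /e/, so it spirantizes to the fricative [v]. /b/ is a stop between vowels /i/ and /a/, so it spirantizes to the fricative [v]. /agebejhibaf/ → agevejhivaf.
Rule 3 (final a-epenthesis): the form ends in the consonant /f/, so [a] is inserted word-finally. /agevejhivaf/ → agevejhivafa.

agevejhivafa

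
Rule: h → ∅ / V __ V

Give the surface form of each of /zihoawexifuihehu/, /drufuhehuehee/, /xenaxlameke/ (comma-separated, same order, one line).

zioawexifuieu, drufueueee, xenaxlameke

/zihoawexifuihehu/: /h/ occurs between vowels /i/ and /o/, so it deletes. /h/ occurs between vowels /i/ and /e/, so it deletes. /h/ occurs between vowels /e/ and /u/, so it deletes. → [zioawexifuieu].
/drufuhehuehee/: /h/ occurs between vowels /u/ and /e/, so it deletes. /h/ occurs between vowels /e/ and /u/, so it deletes. /h/ occurs between vowels /e/ and /e/, so it deletes. → [drufueueee].
/xenaxlameke/: the rule's environment is not met; surfaces unchanged as [xenaxlameke].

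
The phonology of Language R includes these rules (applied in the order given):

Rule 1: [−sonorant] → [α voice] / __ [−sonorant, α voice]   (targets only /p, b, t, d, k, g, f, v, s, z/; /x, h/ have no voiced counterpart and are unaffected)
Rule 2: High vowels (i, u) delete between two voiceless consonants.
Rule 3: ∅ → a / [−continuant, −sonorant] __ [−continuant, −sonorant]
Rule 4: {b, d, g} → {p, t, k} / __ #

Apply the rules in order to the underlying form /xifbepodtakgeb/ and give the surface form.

Rule 1 (regressive voicing assimilation): /f/ precedes the voiced obstruent /b/, so it voices to [v] by assimilation. /d/ precedes the voiceless obstruent /t/, so it devoices to [t] by assimilation. /k/ precedes the voiced obstruent /g/, so it voices to [g] by assimilation. /xifbepodtakgeb/ → xivbepottaggeb.
Rule 2 (high vowel syncope): no segment meets the environment; /xivbepottaggeb/ is unchanged.
Rule 3 (stop-cluster a-epenthesis): /t/ and /t/ form a stop–stop cluster, so [a] is inserted between them. /g/ and /g/ form a stop–stop cluster, so [a] is inserted between them. /xivbepottaggeb/ → xivbepotatagageb.
Rule 4 (final devoicing): /b/ is a voiced stop in word-final position, so it devoices to [p]. /xivbepotatagageb/ → xivbepotatagagep.

xivbepotatagagep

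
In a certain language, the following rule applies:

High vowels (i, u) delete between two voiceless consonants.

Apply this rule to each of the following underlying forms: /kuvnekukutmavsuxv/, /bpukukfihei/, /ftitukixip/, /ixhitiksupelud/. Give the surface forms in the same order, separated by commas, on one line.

kuvnekktmavsxv, bpkkfhei, fttkxp, ixhtkspelud

/kuvnekukutmavsuxv/: /u/ is a high vowel flanked by voiceless consonants /k/ and /k/, so it deletes. /u/ is a high vowel flanked by voiceless consonants /k/ and /t/, so it deletes. /u/ is a high vowel flanked by voiceless consonants /s/ and /x/, so it deletes. → [kuvnekktmavsxv].
/bpukukfihei/: /u/ is a high vowel flanked by voiceless consonants /p/ and /k/, so it deletes. /u/ is a high vowel flanked by voiceless consonants /k/ and /k/, so it deletes. /i/ is a high vowel flanked by voiceless consonants /f/ and /h/, so it deletes. → [bpkkfhei].
/ftitukixip/: /i/ is a high vowel flanked by voiceless consonants /t/ and /t/, so it deletes. /u/ is a high vowel flanked by voiceless consonants /t/ and /k/, so it deletes. /i/ is a high vowel flanked by voiceless consonants /k/ and /x/, so it deletes. /i/ is a high vowel flanked by voiceless consonants /x/ and /p/, so it deletes. → [fttkxp].
/ixhitiksupelud/: /i/ is a high vowel flanked by voiceless consonants /h/ and /t/, so it deletes. /i/ is a high vowel flanked by voiceless consonants /t/ and /k/, so it deletes. /u/ is a high vowel flanked by voiceless consonants /s/ and /p/, so it deletes. → [ixhtkspelud].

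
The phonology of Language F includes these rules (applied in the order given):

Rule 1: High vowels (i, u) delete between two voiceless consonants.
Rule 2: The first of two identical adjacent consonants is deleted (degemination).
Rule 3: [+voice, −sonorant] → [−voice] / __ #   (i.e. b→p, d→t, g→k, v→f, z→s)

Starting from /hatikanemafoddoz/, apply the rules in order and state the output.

Rule 1 (high vowel syncope): /i/ is a high vowel flanked by voiceless consonants /t/ and /k/, so it deletes. /hatikanemafoddoz/ → hatkanemafoddoz.
Rule 2 (degemination): /dd/ is a geminate; the first /d/ deletes. /hatkanemafoddoz/ → hatkanemafodoz.
Rule 3 (final devoicing): /z/ is a voiced obstruent in word-final position, so it devoices to [s]. /hatkanemafodoz/ → hatkanemafodos.

hatkanemafodos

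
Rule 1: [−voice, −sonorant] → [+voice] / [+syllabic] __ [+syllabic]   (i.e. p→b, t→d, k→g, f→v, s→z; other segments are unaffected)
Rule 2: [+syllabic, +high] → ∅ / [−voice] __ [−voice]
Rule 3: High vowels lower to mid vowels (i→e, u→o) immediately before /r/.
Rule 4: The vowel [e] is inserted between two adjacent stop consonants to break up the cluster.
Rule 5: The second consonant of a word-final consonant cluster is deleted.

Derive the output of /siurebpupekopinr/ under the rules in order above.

Rule 1 (intervocalic voicing): /p/ is a voiceless obstruent between vowels /u/ and /e/, so it voices to [b]. /k/ is a voiceless obstruent between vowels /e/ and /o/, so it voices to [g]. /p/ is a voiceless obstruent between vowels /o/ and /i/, so it voices to [b]. /siurebpupekopinr/ → siurebpubegobinr.
Rule 2 (high vowel syncope): no segment meets the environment; /siurebpubegobinr/ is unchanged.
Rule 3 (pre-rhotic lowering): /u/ is a high vowel immediately before /r/, so it lowers to [o]. /siurebpubegobinr/ → siorebpubegobinr.
Rule 4 (stop-cluster e-epenthesis): /b/ and /p/ form a stop–stop cluster, so [e] is inserted between them. /siorebpubegobinr/ → siorebepubegobinr.
Rule 5 (final cluster simplification): /r/ is the second consonant of a word-final cluster /nr/, so it deletes. /siorebepubegobinr/ → siorebepubegobin.

siorebepubegobin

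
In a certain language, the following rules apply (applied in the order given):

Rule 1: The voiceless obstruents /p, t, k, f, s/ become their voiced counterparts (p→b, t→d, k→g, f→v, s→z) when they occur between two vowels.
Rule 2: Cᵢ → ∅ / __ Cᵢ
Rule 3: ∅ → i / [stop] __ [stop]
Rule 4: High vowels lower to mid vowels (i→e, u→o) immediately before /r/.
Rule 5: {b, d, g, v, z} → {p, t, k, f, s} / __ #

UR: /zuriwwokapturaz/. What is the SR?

zoriwogapitoras

Rule 1 (intervocalic voicing): /k/ is a voiceless obstruent between vowels /o/ and /a/, so it voices to [g]. /zuriwwokapturaz/ → zuriwwogapturaz.
Rule 2 (degemination): /ww/ is a geminate; the first /w/ deletes. /zuriwwogapturaz/ → zuriwogapturaz.
Rule 3 (stop-cluster i-epenthesis): /p/ and /t/ form a stop–stop cluster, so [i] is inserted between them. /zuriwogapturaz/ → zuriwogapituraz.
Rule 4 (pre-rhotic lowering): /u/ is a high vowel immediately before /r/, so it lowers to [o]. /u/ is a high vowel immediately before /r/, so it lowers to [o]. /zuriwogapituraz/ → zoriwogapitoraz.
Rule 5 (final devoicing): /z/ is a voiced obstruent in word-final position, so it devoices to [s]. /zoriwogapitoraz/ → zoriwogapitoras.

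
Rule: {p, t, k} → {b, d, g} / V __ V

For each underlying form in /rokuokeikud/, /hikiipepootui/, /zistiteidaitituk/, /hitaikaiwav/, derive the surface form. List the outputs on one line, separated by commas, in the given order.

/rokuokeikud/: /k/ is a voiceless stop between vowels /o/ and /u/, so it voices to [g]. /k/ is a voiceless stop between vowels /o/ and /e/, so it voices to [g]. /k/ is a voiceless stop between vowels /i/ and /u/, so it voices to [g]. → [roguogeigud].
/hikiipepootui/: /k/ is a voiceless stop between vowels /i/ and /i/, so it voices to [g]. /p/ is a voiceless stop between vowels /i/ and /e/, so it voices to [b]. /p/ is a voiceless stop between vowels /e/ and /o/, so it voices to [b]. /t/ is a voiceless stop between vowels /o/ and /u/, so it voices to [d]. → [higiibeboodui].
/zistiteidaitituk/: /t/ is a voiceless stop between vowels /i/ and /e/, so it voices to [d]. /t/ is a voiceless stop between vowels /i/ and /i/, so it voices to [d]. /t/ is a voiceless stop between vowels /i/ and /u/, so it voices to [d]. → [zistideidaididuk].
/hitaikaiwav/: /t/ is a voiceless stop between vowels /i/ and /a/, so it voices to [d]. /k/ is a voiceless stop between vowels /i/ and /a/, so it voices to [g]. → [hidaigaiwav].

roguogeigud, higiibeboodui, zistideidaididuk, hidaigaiwav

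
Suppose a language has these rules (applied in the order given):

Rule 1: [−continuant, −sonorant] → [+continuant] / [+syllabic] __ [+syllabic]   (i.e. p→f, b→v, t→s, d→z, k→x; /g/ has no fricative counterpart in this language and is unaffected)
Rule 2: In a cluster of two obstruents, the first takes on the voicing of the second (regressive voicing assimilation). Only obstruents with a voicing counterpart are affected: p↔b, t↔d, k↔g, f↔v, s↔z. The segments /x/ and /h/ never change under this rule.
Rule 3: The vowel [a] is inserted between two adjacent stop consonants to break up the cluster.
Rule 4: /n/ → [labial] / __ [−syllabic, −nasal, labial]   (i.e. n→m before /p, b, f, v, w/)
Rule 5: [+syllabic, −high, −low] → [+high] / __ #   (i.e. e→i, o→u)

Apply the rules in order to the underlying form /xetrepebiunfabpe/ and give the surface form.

xetrefeviumfapapi

Rule 1 (intervocalic spirantization): /p/ is a stop between vowels /e/ and /e/, so it spirantizes to the fricative [f]. /b/ is a stop between vowels /e/ and /i/, so it spirantizes to the fricative [v]. /xetrepebiunfabpe/ → xetrefeviunfabpe.
Rule 2 (regressive voicing assimilation): /b/ precedes the voiceless obstruent /p/, so it devoices to [p] by assimilation. /xetrefeviunfabpe/ → xetrefeviunfappe.
Rule 3 (stop-cluster a-epenthesis): /p/ and /p/ form a stop–stop cluster, so [a] is inserted between them. /xetrefeviunfappe/ → xetrefeviunfapape.
Rule 4 (nasal place assimilation): /n/ precedes the labial consonant /f/, so it assimilates in place to [m]. /xetrefeviunfapape/ → xetrefeviumfapape.
Rule 5 (final vowel raising): /e/ is a mid vowel in word-final position, so it raises to [i]. /xetrefeviumfapape/ → xetrefeviumfapapi.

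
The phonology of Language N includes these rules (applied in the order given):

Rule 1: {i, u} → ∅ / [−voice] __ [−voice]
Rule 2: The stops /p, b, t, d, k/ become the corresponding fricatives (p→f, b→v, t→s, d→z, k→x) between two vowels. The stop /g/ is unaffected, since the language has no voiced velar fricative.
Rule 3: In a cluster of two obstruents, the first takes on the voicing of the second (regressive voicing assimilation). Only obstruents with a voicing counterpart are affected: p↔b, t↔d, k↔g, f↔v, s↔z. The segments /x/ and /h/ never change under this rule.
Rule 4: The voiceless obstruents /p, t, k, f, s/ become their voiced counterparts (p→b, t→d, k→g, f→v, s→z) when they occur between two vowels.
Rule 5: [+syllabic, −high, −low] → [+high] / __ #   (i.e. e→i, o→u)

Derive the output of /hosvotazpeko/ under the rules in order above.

Rule 1 (high vowel syncope): no segment meets the environment; /hosvotazpeko/ is unchanged.
Rule 2 (intervocalic spirantization): /t/ is a stop between vowels /o/ and /a/, so it spirantizes to the fricative [s]. /k/ is a stop between vowels /e/ and /o/, so it spirantizes to the fricative [x]. /hosvotazpeko/ → hosvosazpexo.
Rule 3 (regressive voicing assimilation): /s/ precedes the voiced obstruent /v/, so it voices to [z] by assimilation. /z/ precedes the voiceless obstruent /p/, so it devoices to [s] by assimilation. /hosvosazpexo/ → hozvosaspexo.
Rule 4 (intervocalic voicing): /s/ is a voiceless obstruent between vowels /o/ and /a/, so it voices to [z]. /hozvosaspexo/ → hozvozaspexo.
Rule 5 (final vowel raising): /o/ is a mid vowel in word-final position, so it raises to [u]. /hozvozaspexo/ → hozvozaspexu.

hozvozaspexu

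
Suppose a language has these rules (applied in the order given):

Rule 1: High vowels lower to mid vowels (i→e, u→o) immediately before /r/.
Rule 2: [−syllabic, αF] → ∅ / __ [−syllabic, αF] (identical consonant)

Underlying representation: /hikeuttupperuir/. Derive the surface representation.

Rule 1 (pre-rhotic lowering): /i/ is a high vowel immediately before /r/, so it lowers to [e]. /hikeuttupperuir/ → hikeuttupperuer.
Rule 2 (degemination): /tt/ is a geminate; the first /t/ deletes. /pp/ is a geminate; the first /p/ deletes. /hikeuttupperuer/ → hikeutuperuer.

hikeutuperuer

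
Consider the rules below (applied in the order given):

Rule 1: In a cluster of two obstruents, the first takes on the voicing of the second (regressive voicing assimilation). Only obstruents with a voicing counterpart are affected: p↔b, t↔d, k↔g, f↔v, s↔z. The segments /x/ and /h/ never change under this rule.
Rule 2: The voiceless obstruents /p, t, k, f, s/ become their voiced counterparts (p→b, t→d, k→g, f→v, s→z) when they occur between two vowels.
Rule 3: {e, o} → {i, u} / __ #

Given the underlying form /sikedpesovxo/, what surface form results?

Rule 1 (regressive voicing assimilation): /d/ precedes the voiceless obstruent /p/, so it devoices to [t] by assimilation. /v/ precedes the voiceless obstruent /x/, so it devoices to [f] by assimilation. /sikedpesovxo/ → siketpesofxo.
Rule 2 (intervocalic voicing): /k/ is a voiceless obstruent between vowels /i/ and /e/, so it voices to [g]. /s/ is a voiceless obstruent between vowels /e/ and /o/, so it voices to [z]. /siketpesofxo/ → sigetpezofxo.
Rule 3 (final vowel raising): /o/ is a mid vowel in word-final position, so it raises to [u]. /sigetpezofxo/ → sigetpezofxu.

sigetpezofxu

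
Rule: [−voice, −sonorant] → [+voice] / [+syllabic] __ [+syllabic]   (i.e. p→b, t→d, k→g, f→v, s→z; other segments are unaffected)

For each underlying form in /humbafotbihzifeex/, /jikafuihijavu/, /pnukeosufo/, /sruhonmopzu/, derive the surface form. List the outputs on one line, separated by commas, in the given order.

humbavotbihziveex, jigavuihijavu, pnugeozuvo, sruhonmopzu

/humbafotbihzifeex/: /f/ is a voiceless obstruent between vowels /a/ and /o/, so it voices to [v]. /f/ is a voiceless obstruent between vowels /i/ and /e/, so it voices to [v]. → [humbavotbihziveex].
/jikafuihijavu/: /k/ is a voiceless obstruent between vowels /i/ and /a/, so it voices to [g]. /f/ is a voiceless obstruent between vowels /a/ and /u/, so it voices to [v]. → [jigavuihijavu].
/pnukeosufo/: /k/ is a voiceless obstruent between vowels /u/ and /e/, so it voices to [g]. /s/ is a voiceless obstruent between vowels /o/ and /u/, so it voices to [z]. /f/ is a voiceless obstruent between vowels /u/ and /o/, so it voices to [v]. → [pnugeozuvo].
/sruhonmopzu/: the rule's environment is not met; surfaces unchanged as [sruhonmopzu].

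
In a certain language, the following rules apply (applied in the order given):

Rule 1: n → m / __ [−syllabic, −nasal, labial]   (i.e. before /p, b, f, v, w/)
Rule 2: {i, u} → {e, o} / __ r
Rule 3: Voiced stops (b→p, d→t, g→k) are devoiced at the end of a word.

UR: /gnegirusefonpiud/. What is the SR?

Rule 1 (nasal place assimilation): /n/ precedes the labial consonant /p/, so it assimilates in place to [m]. /gnegirusefonpiud/ → gnegirusefompiud.
Rule 2 (pre-rhotic lowering): /i/ is a high vowel immediately before /r/, so it lowers to [e]. /gnegirusefompiud/ → gnegerusefompiud.
Rule 3 (final devoicing): /d/ is a voiced stop in word-final position, so it devoices to [t]. /gnegerusefompiud/ → gnegerusefompiut.

gnegerusefompiut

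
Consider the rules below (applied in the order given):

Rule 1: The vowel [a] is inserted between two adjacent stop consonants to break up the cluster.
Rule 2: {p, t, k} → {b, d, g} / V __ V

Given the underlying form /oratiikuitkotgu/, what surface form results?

oradiiguidagodagu

Rule 1 (stop-cluster a-epenthesis): /t/ and /k/ form a stop–stop cluster, so [a] is inserted between them. /t/ and /g/ form a stop–stop cluster, so [a] is inserted between them. /oratiikuitkotgu/ → oratiikuitakotagu.
Rule 2 (intervocalic voicing): /t/ is a voiceless stop between vowels /a/ and /i/, so it voices to [d]. /k/ is a voiceless stop between vowels /i/ and /u/, so it voices to [g]. /t/ is a voiceless stop between vowels /i/ and /a/, so it voices to [d]. /k/ is a voiceless stop between vowels /a/ and /o/, so it voices to [g]. /t/ is a voiceless stop between vowels /o/ and /a/, so it voices to [d]. /oratiikuitakotagu/ → oradiiguidagodagu.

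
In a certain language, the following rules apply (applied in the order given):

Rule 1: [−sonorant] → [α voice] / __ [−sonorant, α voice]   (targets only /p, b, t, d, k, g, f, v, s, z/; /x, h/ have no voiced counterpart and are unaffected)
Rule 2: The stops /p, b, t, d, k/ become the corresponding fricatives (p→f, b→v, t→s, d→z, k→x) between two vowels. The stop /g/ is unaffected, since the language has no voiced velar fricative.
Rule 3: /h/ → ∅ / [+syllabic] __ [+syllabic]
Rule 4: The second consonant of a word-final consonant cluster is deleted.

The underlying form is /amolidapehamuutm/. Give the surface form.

Rule 1 (regressive voicing assimilation): no segment meets the environment; /amolidapehamuutm/ is unchanged.
Rule 2 (intervocalic spirantization): /d/ is a stop between vowels /i/ and /a/, so it spirantizes to the fricative [z]. /p/ is a stop between vowels /a/ and /e/, so it spirantizes to the fricative [f]. /amolidapehamuutm/ → amolizafehamuutm.
Rule 3 (intervocalic h-deletion): /h/ occurs between vowels /e/ and /a/, so it deletes. /amolizafehamuutm/ → amolizafeamuutm.
Rule 4 (final cluster simplification): /m/ is the second consonant of a word-final cluster /tm/, so it deletes. /amolizafeamuutm/ → amolizafeamuut.

amolizafeamuut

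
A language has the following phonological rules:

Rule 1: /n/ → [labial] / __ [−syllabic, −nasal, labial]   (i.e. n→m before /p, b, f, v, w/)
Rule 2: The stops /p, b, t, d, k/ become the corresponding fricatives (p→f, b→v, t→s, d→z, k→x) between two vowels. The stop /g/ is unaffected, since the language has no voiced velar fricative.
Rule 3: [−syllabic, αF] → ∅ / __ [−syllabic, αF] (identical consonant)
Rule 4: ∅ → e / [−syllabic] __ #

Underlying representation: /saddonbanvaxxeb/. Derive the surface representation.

Rule 1 (nasal place assimilation): /n/ precedes the labial consonant /b/, so it assimilates in place to [m]. /n/ precedes the labial consonant /v/, so it assimilates in place to [m]. /saddonbanvaxxeb/ → saddombamvaxxeb.
Rule 2 (intervocalic spirantization): no segment meets the environment; /saddombamvaxxeb/ is unchanged.
Rule 3 (degemination): /dd/ is a geminate; the first /d/ deletes. /xx/ is a geminate; the first /x/ deletes. /saddombamvaxxeb/ → sadombamvaxeb.
Rule 4 (final e-epenthesis): the form ends in the consonant /b/, so [e] is inserted word-finally. /sadombamvaxeb/ → sadombamvaxebe.

sadombamvaxebe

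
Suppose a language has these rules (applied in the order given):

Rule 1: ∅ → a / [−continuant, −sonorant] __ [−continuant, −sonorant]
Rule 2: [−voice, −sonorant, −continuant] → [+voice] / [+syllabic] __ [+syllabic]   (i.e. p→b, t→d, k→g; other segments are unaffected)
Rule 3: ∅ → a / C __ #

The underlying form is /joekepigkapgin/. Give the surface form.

joegebigagabagina

Rule 1 (stop-cluster a-epenthesis): /g/ and /k/ form a stop–stop cluster, so [a] is inserted between them. /p/ and /g/ form a stop–stop cluster, so [a] is inserted between them. /joekepigkapgin/ → joekepigakapagin.
Rule 2 (intervocalic voicing): /k/ is a voiceless stop between vowels /e/ and /e/, so it voices to [g]. /p/ is a voiceless stop between vowels /e/ and /i/, so it voices to [b]. /k/ is a voiceless stop between vowels /a/ and /a/, so it voices to [g]. /p/ is a voiceless stop between vowels /a/ and /a/, so it voices to [b]. /joekepigakapagin/ → joegebigagabagin.
Rule 3 (final a-epenthesis): the form ends in the consonant /n/, so [a] is inserted word-finally. /joegebigagabagin/ → joegebigagabagina.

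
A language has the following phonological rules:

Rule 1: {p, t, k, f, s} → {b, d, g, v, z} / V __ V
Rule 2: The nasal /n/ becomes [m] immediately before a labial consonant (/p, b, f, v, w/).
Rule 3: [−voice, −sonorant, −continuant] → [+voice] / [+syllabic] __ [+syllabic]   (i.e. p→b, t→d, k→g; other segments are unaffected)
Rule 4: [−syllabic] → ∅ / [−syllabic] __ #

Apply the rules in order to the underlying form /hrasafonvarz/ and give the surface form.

hrazavomvar

Rule 1 (intervocalic voicing): /s/ is a voiceless obstruent between vowels /a/ and /a/, so it voices to [z]. /f/ is a voiceless obstruent between vowels /a/ and /o/, so it voices to [v]. /hrasafonvarz/ → hrazavonvarz.
Rule 2 (nasal place assimilation): /n/ precedes the labial consonant /v/, so it assimilates in place to [m]. /hrazavonvarz/ → hrazavomvarz.
Rule 3 (intervocalic voicing): no segment meets the environment; /hrazavomvarz/ is unchanged.
Rule 4 (final cluster simplification): /z/ is the second consonant of a word-final cluster /rz/, so it deletes. /hrazavomvarz/ → hrazavomvar.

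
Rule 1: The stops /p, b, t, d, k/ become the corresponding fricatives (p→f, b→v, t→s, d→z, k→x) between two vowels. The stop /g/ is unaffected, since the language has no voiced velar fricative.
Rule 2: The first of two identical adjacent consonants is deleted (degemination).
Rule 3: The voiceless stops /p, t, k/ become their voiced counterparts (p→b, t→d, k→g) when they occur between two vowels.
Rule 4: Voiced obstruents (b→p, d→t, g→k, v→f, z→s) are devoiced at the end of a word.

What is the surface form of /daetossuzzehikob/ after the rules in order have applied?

daesosuzehixop

Rule 1 (intervocalic spirantization): /t/ is a stop between vowels /e/ and /o/, so it spirantizes to the fricative [s]. /k/ is a stop between vowels /i/ and /o/, so it spirantizes to the fricative [x]. /daetossuzzehikob/ → daesossuzzehixob.
Rule 2 (degemination): /ss/ is a geminate; the first /s/ deletes. /zz/ is a geminate; the first /z/ deletes. /daesossuzzehixob/ → daesosuzehixob.
Rule 3 (intervocalic voicing): no segment meets the environment; /daesosuzehixob/ is unchanged.
Rule 4 (final devoicing): /b/ is a voiced obstruent in word-final position, so it devoices to [p]. /daesosuzehixob/ → daesosuzehixop.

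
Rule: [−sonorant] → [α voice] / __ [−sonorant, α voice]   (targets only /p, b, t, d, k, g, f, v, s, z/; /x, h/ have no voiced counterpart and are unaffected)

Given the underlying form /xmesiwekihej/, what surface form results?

No segment of /xmesiwekihej/ meets the structural description of the rule, so the form surfaces unchanged.

xmesiwekihej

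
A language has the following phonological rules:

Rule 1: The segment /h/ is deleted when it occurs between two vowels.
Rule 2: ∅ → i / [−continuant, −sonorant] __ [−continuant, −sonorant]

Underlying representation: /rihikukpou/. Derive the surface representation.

Rule 1 (intervocalic h-deletion): /h/ occurs between vowels /i/ and /i/, so it deletes. /rihikukpou/ → riikukpou.
Rule 2 (stop-cluster i-epenthesis): /k/ and /p/ form a stop–stop cluster, so [i] is inserted between them. /riikukpou/ → riikukipou.

riikukipou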